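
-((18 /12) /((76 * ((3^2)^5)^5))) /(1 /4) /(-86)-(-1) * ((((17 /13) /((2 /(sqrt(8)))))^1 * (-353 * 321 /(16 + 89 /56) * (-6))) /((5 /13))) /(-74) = -2511.57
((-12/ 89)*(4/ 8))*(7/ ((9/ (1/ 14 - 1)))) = 13/ 267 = 0.05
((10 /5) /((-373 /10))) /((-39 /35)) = 700 /14547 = 0.05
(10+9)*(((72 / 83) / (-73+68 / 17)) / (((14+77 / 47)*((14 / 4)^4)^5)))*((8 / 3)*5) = -59928215552 / 22391545145234772556623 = -0.00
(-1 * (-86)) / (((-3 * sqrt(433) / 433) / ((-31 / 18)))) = 1333 * sqrt(433) / 27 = 1027.33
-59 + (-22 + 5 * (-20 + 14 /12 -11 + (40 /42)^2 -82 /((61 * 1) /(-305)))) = 1609093 /882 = 1824.37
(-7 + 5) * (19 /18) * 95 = -1805 /9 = -200.56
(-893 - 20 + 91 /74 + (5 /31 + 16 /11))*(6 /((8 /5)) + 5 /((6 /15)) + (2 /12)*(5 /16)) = -35943099905 /2422464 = -14837.41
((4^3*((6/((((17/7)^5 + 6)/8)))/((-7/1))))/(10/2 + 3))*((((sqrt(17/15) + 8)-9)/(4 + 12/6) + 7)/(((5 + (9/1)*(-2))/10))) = 307328*sqrt(255)/59307261 + 63002240/19769087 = 3.27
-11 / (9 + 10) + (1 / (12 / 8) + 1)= 62 / 57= 1.09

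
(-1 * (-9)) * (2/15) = 6/5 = 1.20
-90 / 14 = -6.43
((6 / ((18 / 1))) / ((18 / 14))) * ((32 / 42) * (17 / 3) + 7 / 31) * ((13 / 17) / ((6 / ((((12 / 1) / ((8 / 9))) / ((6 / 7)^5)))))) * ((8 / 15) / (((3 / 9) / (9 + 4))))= 25202718359 / 276611760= 91.11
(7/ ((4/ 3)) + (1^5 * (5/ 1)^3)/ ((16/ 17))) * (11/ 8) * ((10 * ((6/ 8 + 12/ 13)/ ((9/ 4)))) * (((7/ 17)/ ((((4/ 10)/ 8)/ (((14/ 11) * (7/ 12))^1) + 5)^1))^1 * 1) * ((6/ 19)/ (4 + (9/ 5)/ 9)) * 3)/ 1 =4316109875/ 166817872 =25.87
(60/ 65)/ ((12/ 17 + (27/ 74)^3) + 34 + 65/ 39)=247997088/ 9785026589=0.03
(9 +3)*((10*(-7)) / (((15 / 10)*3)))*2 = -1120 / 3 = -373.33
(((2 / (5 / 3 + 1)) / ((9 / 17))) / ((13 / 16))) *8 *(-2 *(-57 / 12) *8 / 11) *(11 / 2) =20672 / 39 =530.05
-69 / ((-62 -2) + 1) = 23 / 21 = 1.10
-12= -12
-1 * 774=-774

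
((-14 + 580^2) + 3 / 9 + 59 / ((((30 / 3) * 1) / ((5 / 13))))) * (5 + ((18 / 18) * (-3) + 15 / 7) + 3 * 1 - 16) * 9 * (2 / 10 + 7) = -87845865228 / 455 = -193067835.67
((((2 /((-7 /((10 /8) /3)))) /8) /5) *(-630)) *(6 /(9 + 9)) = 5 /8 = 0.62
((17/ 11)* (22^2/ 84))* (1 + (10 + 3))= 374/ 3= 124.67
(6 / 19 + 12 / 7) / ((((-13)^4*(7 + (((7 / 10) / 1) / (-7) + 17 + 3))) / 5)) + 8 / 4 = 2043667294 / 1021826897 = 2.00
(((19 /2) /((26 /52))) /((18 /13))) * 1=247 /18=13.72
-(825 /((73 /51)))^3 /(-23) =74485609171875 /8947391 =8324841.19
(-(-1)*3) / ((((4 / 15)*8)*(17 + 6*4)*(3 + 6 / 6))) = 45 / 5248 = 0.01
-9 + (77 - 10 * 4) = 28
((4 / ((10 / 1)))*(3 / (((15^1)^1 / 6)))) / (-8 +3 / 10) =-24 / 385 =-0.06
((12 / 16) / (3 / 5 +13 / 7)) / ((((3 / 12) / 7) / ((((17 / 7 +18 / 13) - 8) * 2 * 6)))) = -240030 / 559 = -429.39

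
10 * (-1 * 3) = -30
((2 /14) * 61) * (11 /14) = 671 /98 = 6.85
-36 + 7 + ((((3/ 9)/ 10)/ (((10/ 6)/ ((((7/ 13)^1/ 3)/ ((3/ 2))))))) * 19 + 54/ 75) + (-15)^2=575539/ 2925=196.77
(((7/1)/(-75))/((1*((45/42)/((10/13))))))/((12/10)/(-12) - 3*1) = 392/18135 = 0.02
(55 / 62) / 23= 55 / 1426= 0.04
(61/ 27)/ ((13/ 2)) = 122/ 351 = 0.35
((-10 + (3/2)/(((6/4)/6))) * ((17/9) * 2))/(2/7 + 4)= -476/135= -3.53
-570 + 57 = -513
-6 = -6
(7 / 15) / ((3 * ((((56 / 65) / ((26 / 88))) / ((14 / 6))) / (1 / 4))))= 1183 / 38016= 0.03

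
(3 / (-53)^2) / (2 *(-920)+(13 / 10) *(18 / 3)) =-15 / 25733249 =-0.00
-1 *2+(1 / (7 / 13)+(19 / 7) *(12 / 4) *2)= 113 / 7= 16.14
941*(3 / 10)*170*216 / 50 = 5183028 / 25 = 207321.12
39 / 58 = 0.67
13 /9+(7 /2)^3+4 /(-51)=54151 /1224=44.24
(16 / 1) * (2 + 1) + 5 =53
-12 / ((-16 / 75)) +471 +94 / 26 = 27605 / 52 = 530.87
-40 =-40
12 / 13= 0.92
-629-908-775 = -2312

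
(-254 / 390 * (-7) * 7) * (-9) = -18669 / 65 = -287.22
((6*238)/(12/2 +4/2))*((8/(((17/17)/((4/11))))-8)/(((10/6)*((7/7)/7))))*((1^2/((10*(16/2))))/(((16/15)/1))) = -157437/3520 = -44.73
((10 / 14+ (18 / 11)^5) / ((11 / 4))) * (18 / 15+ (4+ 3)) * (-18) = -41423145912 / 62004635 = -668.07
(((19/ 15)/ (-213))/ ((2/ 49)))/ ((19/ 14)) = -343/ 3195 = -0.11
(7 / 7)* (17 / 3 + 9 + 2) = 50 / 3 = 16.67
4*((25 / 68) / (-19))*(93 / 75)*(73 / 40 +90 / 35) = -38161 / 90440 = -0.42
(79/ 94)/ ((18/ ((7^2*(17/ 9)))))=4.32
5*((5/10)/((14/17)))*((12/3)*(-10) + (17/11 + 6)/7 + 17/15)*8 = -1483964/1617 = -917.73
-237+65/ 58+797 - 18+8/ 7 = 220971/ 406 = 544.26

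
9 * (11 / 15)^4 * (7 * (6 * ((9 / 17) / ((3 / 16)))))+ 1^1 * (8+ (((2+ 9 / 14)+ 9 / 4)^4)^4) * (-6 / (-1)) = 490884442355094256474470555853014421507 / 758276234091710654709760000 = 647368887860.63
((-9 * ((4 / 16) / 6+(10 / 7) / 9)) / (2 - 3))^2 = 10201 / 3136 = 3.25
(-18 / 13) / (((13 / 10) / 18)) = -3240 / 169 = -19.17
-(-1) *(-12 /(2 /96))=-576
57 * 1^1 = 57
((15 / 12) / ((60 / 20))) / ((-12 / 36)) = -1.25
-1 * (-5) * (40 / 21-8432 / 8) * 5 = -552350 / 21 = -26302.38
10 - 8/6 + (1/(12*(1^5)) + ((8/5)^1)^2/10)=4503/500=9.01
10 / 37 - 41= -1507 / 37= -40.73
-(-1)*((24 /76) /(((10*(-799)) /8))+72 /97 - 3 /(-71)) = 409949427 /522757735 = 0.78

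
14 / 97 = 0.14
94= 94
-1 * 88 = -88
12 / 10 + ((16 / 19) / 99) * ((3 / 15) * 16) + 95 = 905017 / 9405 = 96.23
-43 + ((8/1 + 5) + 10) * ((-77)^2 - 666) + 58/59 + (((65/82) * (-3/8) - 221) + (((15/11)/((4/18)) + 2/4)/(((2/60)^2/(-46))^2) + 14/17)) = 82325225039677637/7237648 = 11374582604.69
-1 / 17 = -0.06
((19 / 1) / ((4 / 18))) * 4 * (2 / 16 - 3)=-3933 / 4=-983.25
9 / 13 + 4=61 / 13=4.69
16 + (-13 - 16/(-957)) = 2887/957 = 3.02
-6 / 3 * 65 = -130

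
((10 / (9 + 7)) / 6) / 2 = 5 / 96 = 0.05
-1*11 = -11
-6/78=-1/13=-0.08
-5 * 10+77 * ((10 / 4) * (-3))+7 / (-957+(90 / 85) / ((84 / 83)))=-285537167 / 455034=-627.51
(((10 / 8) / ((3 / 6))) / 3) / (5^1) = 1 / 6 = 0.17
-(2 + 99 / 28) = -155 / 28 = -5.54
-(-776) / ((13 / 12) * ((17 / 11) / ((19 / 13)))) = 677.41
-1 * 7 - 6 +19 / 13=-150 / 13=-11.54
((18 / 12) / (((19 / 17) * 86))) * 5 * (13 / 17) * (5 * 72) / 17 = 17550 / 13889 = 1.26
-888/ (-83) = 888/ 83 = 10.70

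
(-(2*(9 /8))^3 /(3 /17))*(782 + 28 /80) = -64637757 /1280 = -50498.25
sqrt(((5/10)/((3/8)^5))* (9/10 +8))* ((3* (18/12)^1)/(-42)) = -16* sqrt(2670)/315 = -2.62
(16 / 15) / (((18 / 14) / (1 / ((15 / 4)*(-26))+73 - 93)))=-437024 / 26325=-16.60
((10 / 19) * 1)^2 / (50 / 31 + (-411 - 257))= -1550 / 3728769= -0.00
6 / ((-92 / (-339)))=1017 / 46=22.11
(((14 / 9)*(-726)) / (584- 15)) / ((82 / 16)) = -0.39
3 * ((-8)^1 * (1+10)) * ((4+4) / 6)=-352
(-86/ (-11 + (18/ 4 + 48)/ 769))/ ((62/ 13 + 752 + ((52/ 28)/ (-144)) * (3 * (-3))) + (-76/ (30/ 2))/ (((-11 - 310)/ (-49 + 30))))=21564728640/ 2073921833201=0.01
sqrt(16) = 4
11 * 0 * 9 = 0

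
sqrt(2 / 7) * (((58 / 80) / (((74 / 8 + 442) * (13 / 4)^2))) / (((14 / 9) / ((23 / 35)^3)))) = 12702348 * sqrt(14) / 3204307071875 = 0.00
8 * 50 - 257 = 143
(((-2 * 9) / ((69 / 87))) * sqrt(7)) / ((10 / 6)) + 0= -1566 * sqrt(7) / 115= -36.03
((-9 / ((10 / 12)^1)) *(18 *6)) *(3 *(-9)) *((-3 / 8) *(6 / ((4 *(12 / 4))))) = -59049 / 10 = -5904.90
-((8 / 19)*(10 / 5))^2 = -256 / 361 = -0.71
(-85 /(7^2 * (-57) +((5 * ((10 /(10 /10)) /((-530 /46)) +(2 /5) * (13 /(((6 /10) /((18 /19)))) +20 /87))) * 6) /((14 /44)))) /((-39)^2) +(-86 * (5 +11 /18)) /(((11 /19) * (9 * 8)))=-5963785984944409 /515166142655736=-11.58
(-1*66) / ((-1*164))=33 / 82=0.40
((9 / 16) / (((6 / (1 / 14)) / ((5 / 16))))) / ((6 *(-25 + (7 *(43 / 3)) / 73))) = -0.00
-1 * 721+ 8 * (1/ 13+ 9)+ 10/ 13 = -8419/ 13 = -647.62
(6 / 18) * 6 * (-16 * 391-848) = -14208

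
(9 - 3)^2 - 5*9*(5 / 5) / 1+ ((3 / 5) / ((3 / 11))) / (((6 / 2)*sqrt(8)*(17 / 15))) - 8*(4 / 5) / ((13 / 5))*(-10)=11*sqrt(2) / 68+ 203 / 13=15.84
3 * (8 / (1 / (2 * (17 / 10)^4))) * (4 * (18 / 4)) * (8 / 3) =12027024 / 625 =19243.24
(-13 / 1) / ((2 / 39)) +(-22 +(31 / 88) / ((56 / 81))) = -1355153 / 4928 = -274.99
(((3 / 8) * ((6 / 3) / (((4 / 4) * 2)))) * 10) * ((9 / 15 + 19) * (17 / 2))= 2499 / 4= 624.75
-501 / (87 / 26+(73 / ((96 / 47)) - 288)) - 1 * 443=-136990487 / 310645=-440.99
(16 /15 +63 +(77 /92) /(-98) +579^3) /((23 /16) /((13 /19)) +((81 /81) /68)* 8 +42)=1657544611538686 /377602155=4389658.77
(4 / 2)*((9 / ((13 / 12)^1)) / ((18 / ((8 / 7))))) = 96 / 91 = 1.05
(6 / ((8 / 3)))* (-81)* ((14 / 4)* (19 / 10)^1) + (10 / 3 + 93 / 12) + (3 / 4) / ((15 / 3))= -57635 / 48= -1200.73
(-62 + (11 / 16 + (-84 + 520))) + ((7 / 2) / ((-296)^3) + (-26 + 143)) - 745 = -13138982983 / 51868672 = -253.31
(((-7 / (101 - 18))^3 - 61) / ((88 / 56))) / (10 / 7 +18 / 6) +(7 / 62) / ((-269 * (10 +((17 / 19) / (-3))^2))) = -2740007899810041 / 312589184085494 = -8.77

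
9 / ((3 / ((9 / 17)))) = 27 / 17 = 1.59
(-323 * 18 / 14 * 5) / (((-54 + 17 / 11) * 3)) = 53295 / 4039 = 13.20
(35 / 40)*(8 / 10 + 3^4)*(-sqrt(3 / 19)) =-2863*sqrt(57) / 760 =-28.44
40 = 40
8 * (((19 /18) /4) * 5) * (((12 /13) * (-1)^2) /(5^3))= 76 /975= 0.08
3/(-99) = -1/33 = -0.03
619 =619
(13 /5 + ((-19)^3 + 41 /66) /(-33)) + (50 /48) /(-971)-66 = 6108861301 /42296760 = 144.43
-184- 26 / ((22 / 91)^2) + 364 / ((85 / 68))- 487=-997823 / 1210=-824.65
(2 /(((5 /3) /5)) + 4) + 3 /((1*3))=11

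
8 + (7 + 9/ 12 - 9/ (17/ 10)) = 711/ 68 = 10.46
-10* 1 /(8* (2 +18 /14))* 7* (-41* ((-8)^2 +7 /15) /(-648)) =-1942703 /178848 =-10.86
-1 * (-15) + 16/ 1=31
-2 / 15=-0.13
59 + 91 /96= 5755 /96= 59.95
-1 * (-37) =37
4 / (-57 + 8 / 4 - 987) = -2 / 521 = -0.00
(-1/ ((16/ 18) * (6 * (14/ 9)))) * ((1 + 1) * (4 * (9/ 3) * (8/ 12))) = -27/ 14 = -1.93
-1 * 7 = -7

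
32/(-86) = -16/43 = -0.37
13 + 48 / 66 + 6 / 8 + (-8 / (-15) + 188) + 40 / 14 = 951109 / 4620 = 205.87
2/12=1/6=0.17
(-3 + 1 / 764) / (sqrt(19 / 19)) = -2291 / 764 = -3.00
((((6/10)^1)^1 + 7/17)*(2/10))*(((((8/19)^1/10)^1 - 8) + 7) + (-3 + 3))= -7826/40375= -0.19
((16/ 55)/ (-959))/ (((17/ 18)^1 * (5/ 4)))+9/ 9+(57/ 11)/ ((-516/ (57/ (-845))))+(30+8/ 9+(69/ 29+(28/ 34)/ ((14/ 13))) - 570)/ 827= 9910978819047323/ 28129459720061700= 0.35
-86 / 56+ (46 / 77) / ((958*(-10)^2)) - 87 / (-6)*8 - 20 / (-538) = 28400734828 / 248038175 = 114.50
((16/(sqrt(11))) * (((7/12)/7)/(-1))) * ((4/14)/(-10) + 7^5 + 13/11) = -25884556 * sqrt(11)/12705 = -6757.13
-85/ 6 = -14.17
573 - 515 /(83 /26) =34169 /83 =411.67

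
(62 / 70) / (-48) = -31 / 1680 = -0.02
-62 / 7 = -8.86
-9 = -9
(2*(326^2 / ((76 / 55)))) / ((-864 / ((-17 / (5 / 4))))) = 4968403 / 2052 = 2421.25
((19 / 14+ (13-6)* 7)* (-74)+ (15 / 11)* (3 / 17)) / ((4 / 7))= -1219395 / 187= -6520.83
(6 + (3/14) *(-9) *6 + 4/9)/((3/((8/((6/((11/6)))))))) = -4.18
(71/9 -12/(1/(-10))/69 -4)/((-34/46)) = -1165/153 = -7.61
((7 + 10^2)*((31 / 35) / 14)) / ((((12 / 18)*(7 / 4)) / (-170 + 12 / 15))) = -8418546 / 8575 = -981.75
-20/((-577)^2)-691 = -230053959/332929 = -691.00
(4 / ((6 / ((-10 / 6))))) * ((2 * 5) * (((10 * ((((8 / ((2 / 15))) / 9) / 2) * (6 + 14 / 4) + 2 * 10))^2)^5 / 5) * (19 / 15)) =-6083178692435632421875000000000000 / 1594323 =-3815524641139613755728921000.00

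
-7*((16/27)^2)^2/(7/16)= -1048576/531441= -1.97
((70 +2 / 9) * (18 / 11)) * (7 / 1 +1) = 10112 / 11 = 919.27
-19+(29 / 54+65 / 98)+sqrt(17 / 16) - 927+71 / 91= -16236191 / 17199+sqrt(17) / 4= -942.99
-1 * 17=-17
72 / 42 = 12 / 7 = 1.71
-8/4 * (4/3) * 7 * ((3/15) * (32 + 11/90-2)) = -75908/675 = -112.46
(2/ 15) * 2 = 4/ 15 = 0.27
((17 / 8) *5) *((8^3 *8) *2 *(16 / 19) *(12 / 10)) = 1671168 / 19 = 87956.21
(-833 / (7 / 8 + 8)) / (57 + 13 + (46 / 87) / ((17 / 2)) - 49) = -9856056 / 2211721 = -4.46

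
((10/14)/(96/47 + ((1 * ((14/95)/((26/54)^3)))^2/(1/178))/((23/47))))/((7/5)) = 1177261731855625/1467733699382867112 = 0.00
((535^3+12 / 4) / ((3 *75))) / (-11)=-153130378 / 2475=-61870.86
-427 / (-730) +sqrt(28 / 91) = 2 * sqrt(13) / 13 +427 / 730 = 1.14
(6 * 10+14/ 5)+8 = 354/ 5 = 70.80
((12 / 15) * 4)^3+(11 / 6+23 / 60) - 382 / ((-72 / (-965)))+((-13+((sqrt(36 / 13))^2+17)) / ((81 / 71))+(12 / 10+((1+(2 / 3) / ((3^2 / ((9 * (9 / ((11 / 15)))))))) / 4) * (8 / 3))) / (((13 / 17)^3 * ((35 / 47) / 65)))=-611157268858 / 244690875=-2497.67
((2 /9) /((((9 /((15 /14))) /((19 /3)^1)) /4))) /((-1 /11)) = -4180 /567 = -7.37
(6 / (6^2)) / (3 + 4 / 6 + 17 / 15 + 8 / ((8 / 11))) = 5 / 474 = 0.01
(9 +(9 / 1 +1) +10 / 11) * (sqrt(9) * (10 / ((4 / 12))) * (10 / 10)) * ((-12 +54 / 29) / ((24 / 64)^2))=-41207040 / 319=-129175.67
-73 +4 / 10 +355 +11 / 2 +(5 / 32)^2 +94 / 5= 1570429 / 5120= 306.72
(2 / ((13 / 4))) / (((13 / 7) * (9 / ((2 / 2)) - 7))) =28 / 169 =0.17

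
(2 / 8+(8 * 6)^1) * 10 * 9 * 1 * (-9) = -78165 / 2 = -39082.50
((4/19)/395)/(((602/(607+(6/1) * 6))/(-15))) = -3858/451801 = -0.01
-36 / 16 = -9 / 4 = -2.25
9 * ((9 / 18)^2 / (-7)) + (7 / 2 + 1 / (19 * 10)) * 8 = 73737 / 2660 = 27.72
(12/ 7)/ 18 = 2/ 21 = 0.10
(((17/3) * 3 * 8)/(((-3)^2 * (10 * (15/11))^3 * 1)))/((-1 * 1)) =-22627/3796875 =-0.01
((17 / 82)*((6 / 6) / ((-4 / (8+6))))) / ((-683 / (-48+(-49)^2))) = 280007 / 112012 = 2.50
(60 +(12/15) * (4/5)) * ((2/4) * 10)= 1516/5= 303.20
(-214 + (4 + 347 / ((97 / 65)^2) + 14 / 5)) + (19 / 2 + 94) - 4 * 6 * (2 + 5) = -10903503 / 94090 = -115.88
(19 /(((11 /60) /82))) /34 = 46740 /187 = 249.95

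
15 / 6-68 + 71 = 11 / 2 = 5.50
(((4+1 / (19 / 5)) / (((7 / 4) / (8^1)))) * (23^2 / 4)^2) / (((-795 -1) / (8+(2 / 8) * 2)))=-385341057 / 105868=-3639.83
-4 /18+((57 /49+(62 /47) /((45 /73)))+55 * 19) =36205958 /34545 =1048.08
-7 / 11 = -0.64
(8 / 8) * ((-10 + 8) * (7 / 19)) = -14 / 19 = -0.74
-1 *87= -87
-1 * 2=-2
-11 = -11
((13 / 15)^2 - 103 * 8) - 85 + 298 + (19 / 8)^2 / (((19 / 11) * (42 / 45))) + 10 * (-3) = -128368801 / 201600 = -636.75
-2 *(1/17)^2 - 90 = -26012/289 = -90.01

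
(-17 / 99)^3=-0.01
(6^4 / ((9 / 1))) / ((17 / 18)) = 2592 / 17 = 152.47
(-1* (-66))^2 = 4356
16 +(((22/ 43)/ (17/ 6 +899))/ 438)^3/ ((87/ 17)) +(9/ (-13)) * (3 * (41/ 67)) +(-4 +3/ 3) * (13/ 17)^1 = 78493953310244862912344436844/ 6312376260915446574609485001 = 12.43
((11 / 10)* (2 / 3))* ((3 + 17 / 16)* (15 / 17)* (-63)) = -45045 / 272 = -165.61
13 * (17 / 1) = 221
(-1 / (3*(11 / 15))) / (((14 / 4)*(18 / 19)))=-95 / 693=-0.14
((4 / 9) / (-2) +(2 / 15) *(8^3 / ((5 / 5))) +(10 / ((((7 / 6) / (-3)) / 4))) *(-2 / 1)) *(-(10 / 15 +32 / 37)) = -2931956 / 6993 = -419.27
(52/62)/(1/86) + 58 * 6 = 13024/31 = 420.13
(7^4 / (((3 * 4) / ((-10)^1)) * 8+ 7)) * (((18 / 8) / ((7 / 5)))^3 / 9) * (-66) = 11694375 / 416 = 28111.48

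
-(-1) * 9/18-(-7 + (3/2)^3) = 33/8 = 4.12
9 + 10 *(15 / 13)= 267 / 13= 20.54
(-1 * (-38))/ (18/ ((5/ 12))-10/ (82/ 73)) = 7790/ 7031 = 1.11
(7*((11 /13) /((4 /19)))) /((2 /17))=24871 /104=239.14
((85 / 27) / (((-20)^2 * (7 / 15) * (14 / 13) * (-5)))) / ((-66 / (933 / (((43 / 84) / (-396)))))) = -34.25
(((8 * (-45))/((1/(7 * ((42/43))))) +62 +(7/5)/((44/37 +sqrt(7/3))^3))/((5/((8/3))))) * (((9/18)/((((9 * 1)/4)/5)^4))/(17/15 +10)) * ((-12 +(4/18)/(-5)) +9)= 3922514416529340971008/912448440284011875 -49705197584172032 * sqrt(21)/7073243723131875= 4266.69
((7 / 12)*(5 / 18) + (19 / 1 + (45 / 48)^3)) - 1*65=-4978187 / 110592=-45.01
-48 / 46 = -24 / 23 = -1.04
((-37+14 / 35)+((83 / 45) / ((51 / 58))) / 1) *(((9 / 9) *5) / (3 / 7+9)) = -554281 / 30294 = -18.30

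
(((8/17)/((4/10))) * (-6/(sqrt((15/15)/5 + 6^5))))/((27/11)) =-440 * sqrt(194405)/5948793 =-0.03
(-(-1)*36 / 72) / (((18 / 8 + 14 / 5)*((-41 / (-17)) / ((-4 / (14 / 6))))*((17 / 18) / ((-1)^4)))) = -0.07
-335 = -335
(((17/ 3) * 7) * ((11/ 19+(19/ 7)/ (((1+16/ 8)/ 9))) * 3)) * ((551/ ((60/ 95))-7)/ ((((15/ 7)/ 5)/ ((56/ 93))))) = 647407600/ 513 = 1262003.12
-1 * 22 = -22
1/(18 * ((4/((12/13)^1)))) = 1/78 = 0.01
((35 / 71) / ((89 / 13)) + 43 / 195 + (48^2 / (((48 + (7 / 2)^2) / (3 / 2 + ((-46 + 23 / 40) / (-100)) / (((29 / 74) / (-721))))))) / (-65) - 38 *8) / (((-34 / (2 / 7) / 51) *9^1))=-201391653348538 / 22606186955625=-8.91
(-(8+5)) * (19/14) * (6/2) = -741/14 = -52.93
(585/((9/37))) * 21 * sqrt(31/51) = 16835 * sqrt(1581)/17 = 39375.87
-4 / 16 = -1 / 4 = -0.25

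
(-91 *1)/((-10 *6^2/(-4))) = -91/90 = -1.01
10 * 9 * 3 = 270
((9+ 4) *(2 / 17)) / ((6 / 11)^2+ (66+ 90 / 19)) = 29887 / 1388118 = 0.02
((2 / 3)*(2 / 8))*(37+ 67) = 52 / 3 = 17.33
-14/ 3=-4.67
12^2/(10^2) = 1.44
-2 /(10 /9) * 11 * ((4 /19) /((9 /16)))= -704 /95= -7.41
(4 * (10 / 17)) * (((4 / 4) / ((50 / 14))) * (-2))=-112 / 85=-1.32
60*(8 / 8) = 60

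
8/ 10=4/ 5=0.80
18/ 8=9/ 4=2.25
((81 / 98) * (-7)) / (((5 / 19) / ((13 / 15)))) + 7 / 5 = -6179 / 350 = -17.65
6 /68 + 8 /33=371 /1122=0.33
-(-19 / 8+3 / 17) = 299 / 136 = 2.20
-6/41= -0.15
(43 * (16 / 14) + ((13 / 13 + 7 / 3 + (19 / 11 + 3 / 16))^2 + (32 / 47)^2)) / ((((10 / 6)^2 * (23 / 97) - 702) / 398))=-6419731965538777 / 146633359773824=-43.78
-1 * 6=-6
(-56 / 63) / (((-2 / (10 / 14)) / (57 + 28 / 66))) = 37900 / 2079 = 18.23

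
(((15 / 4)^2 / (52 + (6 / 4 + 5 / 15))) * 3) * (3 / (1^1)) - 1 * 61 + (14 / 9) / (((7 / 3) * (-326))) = -74110045 / 1263576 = -58.65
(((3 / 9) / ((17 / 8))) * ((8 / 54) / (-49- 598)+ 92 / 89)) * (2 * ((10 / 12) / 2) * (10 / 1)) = 321358400 / 237875373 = 1.35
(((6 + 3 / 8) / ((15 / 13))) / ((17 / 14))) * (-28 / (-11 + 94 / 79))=50323 / 3875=12.99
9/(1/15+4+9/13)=1755/928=1.89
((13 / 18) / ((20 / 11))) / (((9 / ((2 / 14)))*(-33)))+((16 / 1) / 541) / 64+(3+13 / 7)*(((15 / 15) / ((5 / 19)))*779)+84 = 76049318639 / 5258520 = 14462.11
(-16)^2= 256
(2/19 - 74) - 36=-2088/19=-109.89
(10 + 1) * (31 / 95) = 341 / 95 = 3.59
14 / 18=7 / 9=0.78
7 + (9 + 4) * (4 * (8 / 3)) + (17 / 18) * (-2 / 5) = 6538 / 45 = 145.29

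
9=9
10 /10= 1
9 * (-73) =-657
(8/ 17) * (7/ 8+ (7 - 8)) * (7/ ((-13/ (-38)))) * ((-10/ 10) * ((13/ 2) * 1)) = 133/ 17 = 7.82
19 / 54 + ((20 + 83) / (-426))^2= 0.41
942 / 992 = 471 / 496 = 0.95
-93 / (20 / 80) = -372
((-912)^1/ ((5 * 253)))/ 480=-19/ 12650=-0.00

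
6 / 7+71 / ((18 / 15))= 2521 / 42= 60.02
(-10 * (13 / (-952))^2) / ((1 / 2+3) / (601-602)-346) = 845 / 158376624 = 0.00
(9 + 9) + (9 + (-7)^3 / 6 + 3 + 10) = -103 / 6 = -17.17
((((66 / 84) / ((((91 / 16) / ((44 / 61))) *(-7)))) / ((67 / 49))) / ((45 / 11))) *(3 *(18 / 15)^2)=-511104 / 46489625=-0.01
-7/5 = -1.40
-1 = -1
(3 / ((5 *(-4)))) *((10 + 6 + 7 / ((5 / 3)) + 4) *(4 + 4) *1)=-726 / 25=-29.04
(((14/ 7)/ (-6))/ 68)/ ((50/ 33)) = -11/ 3400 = -0.00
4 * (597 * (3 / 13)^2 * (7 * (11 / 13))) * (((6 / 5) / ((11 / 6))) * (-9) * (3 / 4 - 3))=109673676 / 10985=9983.95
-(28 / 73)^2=-784 / 5329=-0.15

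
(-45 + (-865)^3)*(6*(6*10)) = -232997281200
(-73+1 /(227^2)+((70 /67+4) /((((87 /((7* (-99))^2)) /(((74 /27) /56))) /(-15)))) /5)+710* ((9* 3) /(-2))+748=-12998.75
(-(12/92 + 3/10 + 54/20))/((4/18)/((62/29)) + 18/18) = -2.84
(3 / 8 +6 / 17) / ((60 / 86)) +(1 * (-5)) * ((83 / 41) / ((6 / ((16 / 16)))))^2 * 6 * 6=-19.45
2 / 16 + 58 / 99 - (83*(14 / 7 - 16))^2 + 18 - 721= -1069949461 / 792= -1350946.29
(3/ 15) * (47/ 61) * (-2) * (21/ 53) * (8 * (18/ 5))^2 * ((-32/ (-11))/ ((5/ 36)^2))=-1697567735808/ 111134375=-15274.91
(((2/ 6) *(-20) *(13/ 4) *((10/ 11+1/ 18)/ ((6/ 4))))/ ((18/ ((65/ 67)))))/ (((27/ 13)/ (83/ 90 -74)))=13799433895/ 522229356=26.42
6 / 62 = 3 / 31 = 0.10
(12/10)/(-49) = -6/245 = -0.02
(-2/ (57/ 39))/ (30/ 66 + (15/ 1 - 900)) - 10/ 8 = -461603/ 369740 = -1.25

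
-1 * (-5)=5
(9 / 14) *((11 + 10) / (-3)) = -9 / 2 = -4.50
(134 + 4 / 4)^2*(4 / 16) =18225 / 4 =4556.25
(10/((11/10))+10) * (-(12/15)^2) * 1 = -672/55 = -12.22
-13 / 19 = -0.68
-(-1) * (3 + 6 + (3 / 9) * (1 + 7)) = 35 / 3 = 11.67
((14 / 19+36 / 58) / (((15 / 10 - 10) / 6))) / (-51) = 176 / 9367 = 0.02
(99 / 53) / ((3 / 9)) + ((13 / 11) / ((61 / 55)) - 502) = -1601404 / 3233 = -495.33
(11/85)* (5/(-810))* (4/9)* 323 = -418/3645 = -0.11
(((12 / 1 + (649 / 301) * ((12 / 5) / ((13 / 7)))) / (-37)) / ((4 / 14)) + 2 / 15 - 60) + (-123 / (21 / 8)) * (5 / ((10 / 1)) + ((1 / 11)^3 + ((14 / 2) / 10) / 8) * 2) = -268718381279 / 2890552665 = -92.96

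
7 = 7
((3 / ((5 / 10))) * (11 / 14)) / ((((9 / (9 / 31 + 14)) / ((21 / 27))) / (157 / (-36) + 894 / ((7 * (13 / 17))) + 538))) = 11185138217 / 2742012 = 4079.17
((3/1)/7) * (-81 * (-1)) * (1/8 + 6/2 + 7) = 19683/56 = 351.48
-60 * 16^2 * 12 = -184320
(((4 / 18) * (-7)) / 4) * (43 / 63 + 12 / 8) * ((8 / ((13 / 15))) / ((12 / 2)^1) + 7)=-7.25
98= 98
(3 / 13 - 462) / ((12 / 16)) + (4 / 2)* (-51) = -9330 / 13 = -717.69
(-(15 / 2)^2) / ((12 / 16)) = -75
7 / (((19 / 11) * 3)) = 77 / 57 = 1.35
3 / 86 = 0.03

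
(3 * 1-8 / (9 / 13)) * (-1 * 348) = 8932 / 3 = 2977.33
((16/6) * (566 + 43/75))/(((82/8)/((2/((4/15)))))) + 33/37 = 25176151/22755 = 1106.40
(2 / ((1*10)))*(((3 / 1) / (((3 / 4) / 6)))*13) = 312 / 5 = 62.40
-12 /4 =-3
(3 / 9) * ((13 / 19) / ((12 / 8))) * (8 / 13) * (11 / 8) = 22 / 171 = 0.13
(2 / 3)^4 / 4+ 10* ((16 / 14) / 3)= 2188 / 567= 3.86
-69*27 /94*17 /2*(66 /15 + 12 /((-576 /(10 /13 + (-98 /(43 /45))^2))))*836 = 1366691793042807 /45189560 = 30243529.55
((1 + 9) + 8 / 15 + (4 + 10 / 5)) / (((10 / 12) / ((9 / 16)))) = 279 / 25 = 11.16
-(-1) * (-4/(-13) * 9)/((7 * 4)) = 9/91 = 0.10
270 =270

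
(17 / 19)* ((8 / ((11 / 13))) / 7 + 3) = 5695 / 1463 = 3.89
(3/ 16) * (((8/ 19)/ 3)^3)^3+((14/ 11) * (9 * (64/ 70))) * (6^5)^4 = 38289950208659530.47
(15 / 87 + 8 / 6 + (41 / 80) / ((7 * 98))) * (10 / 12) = 7192847 / 5729472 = 1.26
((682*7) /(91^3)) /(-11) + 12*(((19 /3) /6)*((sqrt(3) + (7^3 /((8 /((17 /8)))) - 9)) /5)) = 38*sqrt(3) /15 + 2149716805 /10334688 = 212.40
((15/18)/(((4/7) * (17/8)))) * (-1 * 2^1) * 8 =-560/51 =-10.98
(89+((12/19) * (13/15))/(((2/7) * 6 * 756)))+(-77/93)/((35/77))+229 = 301691599/954180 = 316.18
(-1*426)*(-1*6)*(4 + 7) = 28116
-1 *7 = -7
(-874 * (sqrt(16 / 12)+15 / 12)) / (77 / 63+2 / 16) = -78660 / 97-41952 * sqrt(3) / 97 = -1560.03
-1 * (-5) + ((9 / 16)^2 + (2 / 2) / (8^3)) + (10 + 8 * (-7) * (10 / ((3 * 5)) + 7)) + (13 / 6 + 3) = -627991 / 1536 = -408.85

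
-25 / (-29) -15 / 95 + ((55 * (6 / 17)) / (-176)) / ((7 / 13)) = 261931 / 524552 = 0.50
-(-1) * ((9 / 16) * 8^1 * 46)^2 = 42849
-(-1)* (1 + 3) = 4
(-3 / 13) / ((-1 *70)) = 3 / 910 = 0.00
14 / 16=7 / 8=0.88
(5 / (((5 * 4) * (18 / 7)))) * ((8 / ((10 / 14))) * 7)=343 / 45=7.62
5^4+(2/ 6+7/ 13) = 24409/ 39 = 625.87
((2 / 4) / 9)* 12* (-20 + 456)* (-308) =-268576 / 3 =-89525.33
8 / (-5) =-8 / 5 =-1.60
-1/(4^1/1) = -1/4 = -0.25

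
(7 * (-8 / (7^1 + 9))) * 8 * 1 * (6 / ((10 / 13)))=-1092 / 5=-218.40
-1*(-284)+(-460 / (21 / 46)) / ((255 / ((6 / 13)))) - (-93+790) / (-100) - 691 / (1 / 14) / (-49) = 32259911 / 66300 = 486.57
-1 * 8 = -8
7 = 7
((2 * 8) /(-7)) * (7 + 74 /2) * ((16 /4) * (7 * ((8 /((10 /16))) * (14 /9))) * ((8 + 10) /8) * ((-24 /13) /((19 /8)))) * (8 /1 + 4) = 1453326336 /1235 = 1176782.46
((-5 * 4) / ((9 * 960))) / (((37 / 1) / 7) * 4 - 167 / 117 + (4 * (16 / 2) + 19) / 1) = -91 / 2779968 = -0.00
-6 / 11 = -0.55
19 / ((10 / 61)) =1159 / 10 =115.90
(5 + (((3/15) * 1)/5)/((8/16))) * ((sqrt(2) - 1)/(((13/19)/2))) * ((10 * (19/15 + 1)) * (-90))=1969008/65 - 1969008 * sqrt(2)/65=-12547.54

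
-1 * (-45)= 45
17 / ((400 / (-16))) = -17 / 25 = -0.68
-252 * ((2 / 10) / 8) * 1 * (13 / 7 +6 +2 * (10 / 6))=-141 / 2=-70.50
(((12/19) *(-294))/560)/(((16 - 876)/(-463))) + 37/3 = 5958293/490200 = 12.15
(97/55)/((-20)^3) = -97/440000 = -0.00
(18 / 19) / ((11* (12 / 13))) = 39 / 418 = 0.09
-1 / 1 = -1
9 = 9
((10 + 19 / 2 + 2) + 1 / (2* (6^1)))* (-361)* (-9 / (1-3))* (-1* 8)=280497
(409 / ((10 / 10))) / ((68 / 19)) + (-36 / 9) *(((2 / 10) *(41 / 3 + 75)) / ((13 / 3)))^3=-2985227237 / 18674500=-159.86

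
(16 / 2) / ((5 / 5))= 8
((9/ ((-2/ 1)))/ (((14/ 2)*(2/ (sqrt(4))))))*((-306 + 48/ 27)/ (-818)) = -1369/ 5726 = -0.24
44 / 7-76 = -488 / 7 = -69.71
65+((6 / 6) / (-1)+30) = 94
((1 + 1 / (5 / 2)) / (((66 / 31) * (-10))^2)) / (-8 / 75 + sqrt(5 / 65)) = 87451 / 17398590 + 33635 * sqrt(13) / 9279248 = 0.02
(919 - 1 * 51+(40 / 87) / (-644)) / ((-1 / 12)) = -10415.99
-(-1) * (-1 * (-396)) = 396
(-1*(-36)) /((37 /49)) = 1764 /37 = 47.68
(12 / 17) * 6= 72 / 17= 4.24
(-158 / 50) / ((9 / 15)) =-79 / 15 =-5.27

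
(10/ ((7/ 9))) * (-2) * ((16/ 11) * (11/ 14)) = -1440/ 49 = -29.39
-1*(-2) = 2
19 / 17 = 1.12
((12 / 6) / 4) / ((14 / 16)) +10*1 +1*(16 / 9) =778 / 63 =12.35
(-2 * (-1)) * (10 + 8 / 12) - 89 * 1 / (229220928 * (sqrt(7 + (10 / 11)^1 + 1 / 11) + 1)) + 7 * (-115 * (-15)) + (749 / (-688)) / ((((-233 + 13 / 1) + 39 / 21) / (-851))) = 424658463164504083 / 35118709157952 - 89 * sqrt(2) / 802273248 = 12092.09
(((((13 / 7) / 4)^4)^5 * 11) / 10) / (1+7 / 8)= 209054601523688793826811 / 1644984836265439426522172620800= 0.00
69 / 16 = 4.31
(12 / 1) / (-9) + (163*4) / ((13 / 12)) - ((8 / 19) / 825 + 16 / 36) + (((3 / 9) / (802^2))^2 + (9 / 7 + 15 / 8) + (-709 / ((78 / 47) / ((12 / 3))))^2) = 2920846.04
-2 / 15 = -0.13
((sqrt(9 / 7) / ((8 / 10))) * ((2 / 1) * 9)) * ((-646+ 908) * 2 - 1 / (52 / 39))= 40365 * sqrt(7) / 8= 13349.47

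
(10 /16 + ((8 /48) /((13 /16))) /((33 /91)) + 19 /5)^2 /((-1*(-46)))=0.54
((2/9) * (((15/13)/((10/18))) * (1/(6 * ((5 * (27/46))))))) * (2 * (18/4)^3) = 621/130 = 4.78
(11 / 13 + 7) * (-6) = -612 / 13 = -47.08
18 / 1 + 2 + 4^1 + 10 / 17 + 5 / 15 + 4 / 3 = 1339 / 51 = 26.25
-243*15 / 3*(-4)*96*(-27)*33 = -415704960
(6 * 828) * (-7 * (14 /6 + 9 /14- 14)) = 383364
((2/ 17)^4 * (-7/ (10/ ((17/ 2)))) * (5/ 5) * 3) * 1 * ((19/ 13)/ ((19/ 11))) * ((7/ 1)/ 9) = -2156/ 958035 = -0.00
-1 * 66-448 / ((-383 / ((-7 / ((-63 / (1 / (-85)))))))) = -19338118 / 292995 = -66.00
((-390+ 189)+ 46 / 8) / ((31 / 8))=-1562 / 31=-50.39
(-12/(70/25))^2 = 900/49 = 18.37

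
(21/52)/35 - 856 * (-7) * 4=6231683/260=23968.01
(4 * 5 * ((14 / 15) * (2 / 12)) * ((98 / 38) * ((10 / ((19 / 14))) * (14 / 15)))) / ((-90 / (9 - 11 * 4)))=1882384 / 87723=21.46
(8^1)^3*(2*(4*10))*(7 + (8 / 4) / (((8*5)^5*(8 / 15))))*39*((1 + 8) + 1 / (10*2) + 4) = 5837045790537 / 40000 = 145926144.76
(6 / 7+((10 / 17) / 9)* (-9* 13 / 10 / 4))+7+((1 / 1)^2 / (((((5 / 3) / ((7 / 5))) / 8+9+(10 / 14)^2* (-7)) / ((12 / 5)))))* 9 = 25732109 / 2230060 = 11.54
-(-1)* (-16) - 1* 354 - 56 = -426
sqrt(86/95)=sqrt(8170)/95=0.95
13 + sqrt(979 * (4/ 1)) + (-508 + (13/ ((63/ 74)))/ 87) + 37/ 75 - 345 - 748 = -217504051/ 137025 + 2 * sqrt(979) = -1524.75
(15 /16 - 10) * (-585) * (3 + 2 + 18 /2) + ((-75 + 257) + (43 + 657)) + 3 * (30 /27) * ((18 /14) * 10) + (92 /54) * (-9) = 12622075 /168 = 75131.40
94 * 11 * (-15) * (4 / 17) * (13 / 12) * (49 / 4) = -1646645 / 34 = -48430.74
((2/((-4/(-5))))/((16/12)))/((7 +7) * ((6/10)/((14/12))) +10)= 75/688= 0.11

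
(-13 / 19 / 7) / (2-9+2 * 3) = 13 / 133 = 0.10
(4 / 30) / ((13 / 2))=4 / 195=0.02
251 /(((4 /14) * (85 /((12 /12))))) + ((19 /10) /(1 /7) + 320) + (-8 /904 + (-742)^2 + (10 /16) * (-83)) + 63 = 42332596861 /76840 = 550918.75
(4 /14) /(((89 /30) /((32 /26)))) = 960 /8099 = 0.12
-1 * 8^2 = -64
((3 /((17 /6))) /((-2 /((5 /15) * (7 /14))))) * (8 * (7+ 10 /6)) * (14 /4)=-364 /17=-21.41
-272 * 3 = -816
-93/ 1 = -93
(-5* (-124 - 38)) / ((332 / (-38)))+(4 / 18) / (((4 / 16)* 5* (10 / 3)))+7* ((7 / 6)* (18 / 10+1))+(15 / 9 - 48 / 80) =-427808 / 6225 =-68.72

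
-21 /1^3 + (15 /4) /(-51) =-1433 /68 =-21.07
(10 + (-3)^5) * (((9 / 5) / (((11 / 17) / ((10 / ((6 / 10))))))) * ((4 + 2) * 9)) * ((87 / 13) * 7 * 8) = -31262747040 / 143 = -218620608.67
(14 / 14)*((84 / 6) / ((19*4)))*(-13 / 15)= -91 / 570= -0.16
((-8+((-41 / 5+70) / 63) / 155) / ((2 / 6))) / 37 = -130097 / 200725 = -0.65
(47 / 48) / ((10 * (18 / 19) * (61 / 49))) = 43757 / 527040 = 0.08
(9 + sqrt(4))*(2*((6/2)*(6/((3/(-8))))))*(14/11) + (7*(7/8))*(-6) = -5523/4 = -1380.75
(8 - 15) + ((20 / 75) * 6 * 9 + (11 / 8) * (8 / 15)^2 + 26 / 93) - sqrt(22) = 56293 / 6975 - sqrt(22) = 3.38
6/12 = 1/2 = 0.50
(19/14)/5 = 19/70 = 0.27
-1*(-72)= 72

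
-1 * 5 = -5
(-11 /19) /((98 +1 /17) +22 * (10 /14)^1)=-1309 /257241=-0.01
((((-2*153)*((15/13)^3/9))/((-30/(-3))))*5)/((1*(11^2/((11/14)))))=-57375/338338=-0.17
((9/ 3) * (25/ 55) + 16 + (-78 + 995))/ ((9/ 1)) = 1142/ 11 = 103.82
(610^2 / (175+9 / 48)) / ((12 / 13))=19349200 / 8409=2301.01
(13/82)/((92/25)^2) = 8125/694048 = 0.01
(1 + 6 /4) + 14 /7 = 9 /2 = 4.50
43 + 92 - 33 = 102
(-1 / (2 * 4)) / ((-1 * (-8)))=-1 / 64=-0.02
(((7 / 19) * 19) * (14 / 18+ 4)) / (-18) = -301 / 162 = -1.86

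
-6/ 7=-0.86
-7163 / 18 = -397.94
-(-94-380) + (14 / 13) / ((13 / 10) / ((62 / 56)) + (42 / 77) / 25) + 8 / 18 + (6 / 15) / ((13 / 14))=1418919971 / 2982330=475.78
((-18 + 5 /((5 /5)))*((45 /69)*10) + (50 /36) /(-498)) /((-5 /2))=33.91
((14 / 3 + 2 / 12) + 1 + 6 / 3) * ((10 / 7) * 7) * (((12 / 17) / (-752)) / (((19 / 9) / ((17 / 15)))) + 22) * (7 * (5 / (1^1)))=13751885 / 228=60315.29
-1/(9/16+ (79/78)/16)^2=-1557504/609961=-2.55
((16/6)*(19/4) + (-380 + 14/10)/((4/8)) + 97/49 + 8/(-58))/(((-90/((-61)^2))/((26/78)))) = 10235.39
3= 3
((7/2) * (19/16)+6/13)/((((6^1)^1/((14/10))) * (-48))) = -13447/599040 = -0.02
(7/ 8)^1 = 7/ 8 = 0.88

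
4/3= 1.33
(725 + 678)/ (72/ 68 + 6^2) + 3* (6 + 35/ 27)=12547/ 210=59.75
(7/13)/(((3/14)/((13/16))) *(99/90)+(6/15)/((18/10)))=2205/2098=1.05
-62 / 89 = -0.70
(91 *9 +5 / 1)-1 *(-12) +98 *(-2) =640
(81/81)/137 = 1/137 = 0.01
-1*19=-19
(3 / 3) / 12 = 1 / 12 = 0.08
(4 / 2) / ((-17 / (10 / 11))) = -20 / 187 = -0.11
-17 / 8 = -2.12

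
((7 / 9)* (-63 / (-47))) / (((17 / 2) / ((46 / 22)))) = 2254 / 8789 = 0.26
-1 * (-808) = 808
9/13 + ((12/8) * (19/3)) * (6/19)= 48/13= 3.69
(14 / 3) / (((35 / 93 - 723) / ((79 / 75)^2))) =-1354297 / 189011250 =-0.01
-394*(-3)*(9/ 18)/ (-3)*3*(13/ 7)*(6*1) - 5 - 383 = -48814/ 7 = -6973.43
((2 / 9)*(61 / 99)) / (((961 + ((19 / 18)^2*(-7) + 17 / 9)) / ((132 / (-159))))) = -1952 / 16400797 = -0.00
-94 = -94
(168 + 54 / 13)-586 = -413.85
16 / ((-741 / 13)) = -16 / 57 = -0.28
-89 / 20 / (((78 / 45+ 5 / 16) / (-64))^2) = -1049886720 / 241081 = -4354.91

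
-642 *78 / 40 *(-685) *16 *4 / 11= 54883296 / 11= 4989390.55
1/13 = 0.08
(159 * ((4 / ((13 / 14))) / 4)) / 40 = 1113 / 260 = 4.28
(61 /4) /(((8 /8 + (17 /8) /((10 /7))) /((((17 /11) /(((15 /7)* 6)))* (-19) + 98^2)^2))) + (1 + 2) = 5511857151450646 /9751995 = 565203032.96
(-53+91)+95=133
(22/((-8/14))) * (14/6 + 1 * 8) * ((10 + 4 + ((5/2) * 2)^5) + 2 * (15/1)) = -7564403/6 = -1260733.83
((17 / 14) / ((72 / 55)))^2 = 874225 / 1016064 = 0.86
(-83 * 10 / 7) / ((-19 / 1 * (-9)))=-830 / 1197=-0.69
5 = 5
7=7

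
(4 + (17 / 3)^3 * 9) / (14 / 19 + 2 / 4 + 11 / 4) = 374300 / 909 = 411.77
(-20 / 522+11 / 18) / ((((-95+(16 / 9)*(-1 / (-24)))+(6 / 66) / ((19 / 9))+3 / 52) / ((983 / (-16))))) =2395717467 / 6455427608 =0.37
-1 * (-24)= 24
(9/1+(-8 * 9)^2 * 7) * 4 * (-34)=-4936392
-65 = -65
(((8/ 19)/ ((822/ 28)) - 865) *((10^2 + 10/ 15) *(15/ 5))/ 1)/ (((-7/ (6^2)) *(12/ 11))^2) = -740487782298/ 127547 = -5805607.21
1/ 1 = 1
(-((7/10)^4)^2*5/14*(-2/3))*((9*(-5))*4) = -2.47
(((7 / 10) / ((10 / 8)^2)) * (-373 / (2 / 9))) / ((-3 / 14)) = 438648 / 125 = 3509.18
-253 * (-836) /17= 211508 /17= 12441.65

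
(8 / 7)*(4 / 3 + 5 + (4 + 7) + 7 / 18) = 1276 / 63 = 20.25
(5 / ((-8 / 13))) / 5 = -13 / 8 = -1.62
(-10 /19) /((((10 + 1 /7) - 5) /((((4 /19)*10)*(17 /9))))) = -11900 /29241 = -0.41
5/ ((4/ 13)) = 65/ 4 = 16.25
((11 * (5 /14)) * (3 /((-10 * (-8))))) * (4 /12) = 11 /224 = 0.05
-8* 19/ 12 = -38/ 3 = -12.67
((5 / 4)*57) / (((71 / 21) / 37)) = 221445 / 284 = 779.74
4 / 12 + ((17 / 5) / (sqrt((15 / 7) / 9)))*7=1 / 3 + 119*sqrt(105) / 25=49.11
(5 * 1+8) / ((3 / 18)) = 78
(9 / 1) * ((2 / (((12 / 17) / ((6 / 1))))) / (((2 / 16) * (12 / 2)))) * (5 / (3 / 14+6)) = 4760 / 29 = 164.14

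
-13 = -13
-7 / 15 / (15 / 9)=-7 / 25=-0.28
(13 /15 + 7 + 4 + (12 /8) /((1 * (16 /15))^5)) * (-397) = -161763577607 /31457280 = -5142.33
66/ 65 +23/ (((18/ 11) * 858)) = 7243/ 7020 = 1.03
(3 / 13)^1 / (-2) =-3 / 26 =-0.12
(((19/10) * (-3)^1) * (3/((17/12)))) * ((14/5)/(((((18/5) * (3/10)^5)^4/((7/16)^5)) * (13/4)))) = -5329444408416748046875/187250782686903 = -28461533.41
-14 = -14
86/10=43/5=8.60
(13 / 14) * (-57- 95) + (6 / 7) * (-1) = -142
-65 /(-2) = 65 /2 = 32.50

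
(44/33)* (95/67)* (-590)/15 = -74.36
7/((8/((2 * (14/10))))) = 49/20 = 2.45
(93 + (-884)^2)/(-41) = -781549/41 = -19062.17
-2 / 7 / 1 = -2 / 7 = -0.29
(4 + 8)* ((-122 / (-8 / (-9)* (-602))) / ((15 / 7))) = 549 / 430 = 1.28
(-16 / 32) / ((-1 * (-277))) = -1 / 554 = -0.00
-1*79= -79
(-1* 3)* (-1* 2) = 6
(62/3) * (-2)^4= 992/3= 330.67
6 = 6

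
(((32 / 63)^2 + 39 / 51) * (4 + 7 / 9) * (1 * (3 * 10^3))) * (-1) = -2967215000 / 202419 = -14658.78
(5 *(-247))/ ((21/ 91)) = -16055/ 3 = -5351.67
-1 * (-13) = 13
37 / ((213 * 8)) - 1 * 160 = -272603 / 1704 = -159.98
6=6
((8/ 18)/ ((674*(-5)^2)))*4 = 8/ 75825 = 0.00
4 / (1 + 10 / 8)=16 / 9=1.78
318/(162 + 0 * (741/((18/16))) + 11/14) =84/43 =1.95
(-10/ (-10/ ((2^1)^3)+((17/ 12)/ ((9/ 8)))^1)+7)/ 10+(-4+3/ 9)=-3329/ 30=-110.97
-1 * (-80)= 80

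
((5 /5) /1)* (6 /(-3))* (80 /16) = -10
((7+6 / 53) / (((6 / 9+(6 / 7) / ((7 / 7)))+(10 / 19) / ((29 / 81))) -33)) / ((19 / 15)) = -3443895 / 18401653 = -0.19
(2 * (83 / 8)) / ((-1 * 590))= -83 / 2360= -0.04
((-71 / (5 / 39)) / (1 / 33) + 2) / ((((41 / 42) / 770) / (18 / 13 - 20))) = 143012744952 / 533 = 268316594.66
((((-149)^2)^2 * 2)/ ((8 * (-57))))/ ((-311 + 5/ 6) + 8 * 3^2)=492884401/ 54302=9076.73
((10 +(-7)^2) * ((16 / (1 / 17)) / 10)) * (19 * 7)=1067192 / 5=213438.40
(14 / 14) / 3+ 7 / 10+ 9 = 301 / 30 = 10.03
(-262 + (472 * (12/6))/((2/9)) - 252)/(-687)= -3734/687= -5.44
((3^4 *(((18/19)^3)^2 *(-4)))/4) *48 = -2810.86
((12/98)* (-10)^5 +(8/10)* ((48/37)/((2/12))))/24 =-4622648/9065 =-509.94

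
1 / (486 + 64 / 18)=9 / 4406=0.00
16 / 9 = 1.78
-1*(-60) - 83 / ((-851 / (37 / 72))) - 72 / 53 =5151247 / 87768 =58.69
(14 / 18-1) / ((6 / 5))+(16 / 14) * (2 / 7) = 187 / 1323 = 0.14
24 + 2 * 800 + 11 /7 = 11379 /7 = 1625.57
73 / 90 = 0.81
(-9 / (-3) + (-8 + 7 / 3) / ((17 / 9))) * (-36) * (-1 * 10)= 0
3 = 3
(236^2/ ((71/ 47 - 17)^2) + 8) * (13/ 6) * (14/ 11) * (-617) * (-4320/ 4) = 441714551130/ 1001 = 441273277.85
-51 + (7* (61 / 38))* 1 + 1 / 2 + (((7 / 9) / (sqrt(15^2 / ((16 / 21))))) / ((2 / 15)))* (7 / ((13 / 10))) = -746 / 19 + 140* sqrt(21) / 351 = -37.44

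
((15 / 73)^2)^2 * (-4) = -202500 / 28398241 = -0.01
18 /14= 9 /7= 1.29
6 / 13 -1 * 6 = -72 / 13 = -5.54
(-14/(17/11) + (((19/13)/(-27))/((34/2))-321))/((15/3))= -393896/5967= -66.01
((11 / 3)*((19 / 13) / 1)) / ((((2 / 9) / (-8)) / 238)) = -596904 / 13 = -45915.69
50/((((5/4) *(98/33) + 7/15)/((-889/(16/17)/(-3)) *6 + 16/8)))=62407125/2758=22627.67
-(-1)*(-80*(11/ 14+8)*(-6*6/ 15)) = 1686.86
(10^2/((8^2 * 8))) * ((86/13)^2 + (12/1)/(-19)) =27050/3211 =8.42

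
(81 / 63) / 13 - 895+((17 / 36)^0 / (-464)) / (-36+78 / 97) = -129002433029 / 144152736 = -894.90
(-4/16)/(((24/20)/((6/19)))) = -5/76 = -0.07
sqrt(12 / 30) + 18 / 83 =18 / 83 + sqrt(10) / 5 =0.85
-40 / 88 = -5 / 11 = -0.45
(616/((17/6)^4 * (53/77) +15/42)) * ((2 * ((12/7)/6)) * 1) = 35126784/4462253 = 7.87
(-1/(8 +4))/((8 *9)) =-1/864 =-0.00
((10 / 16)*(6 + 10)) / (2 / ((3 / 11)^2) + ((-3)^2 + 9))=45 / 202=0.22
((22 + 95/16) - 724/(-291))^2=20067838921/21678336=925.71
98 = 98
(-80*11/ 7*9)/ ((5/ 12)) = -19008/ 7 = -2715.43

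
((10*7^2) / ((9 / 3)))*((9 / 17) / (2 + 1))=490 / 17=28.82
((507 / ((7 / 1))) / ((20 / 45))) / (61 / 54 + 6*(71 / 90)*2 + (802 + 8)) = 616005 / 3101854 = 0.20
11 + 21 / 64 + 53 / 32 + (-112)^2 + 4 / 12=2411005 / 192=12557.32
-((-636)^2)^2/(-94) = 81808507008/47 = 1740606532.09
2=2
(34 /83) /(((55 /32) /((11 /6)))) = 544 /1245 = 0.44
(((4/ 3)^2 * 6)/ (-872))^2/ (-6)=-8/ 320787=-0.00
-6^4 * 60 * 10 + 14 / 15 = -11663986 / 15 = -777599.07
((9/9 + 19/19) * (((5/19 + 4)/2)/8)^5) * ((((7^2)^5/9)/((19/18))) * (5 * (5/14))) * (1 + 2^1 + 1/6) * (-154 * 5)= -451426383779154139125/1298188992512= -347735488.73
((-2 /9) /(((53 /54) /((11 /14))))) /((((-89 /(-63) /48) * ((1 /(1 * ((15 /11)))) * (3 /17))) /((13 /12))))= -238680 /4717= -50.60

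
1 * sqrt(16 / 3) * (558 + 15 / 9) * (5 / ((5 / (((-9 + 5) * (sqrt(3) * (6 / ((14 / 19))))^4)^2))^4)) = 324551458903259628523944624831821054391611042283599876665203924127186944 * sqrt(3) / 138053459280490080788162400125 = 4071898085139041008779618000000000000000000.00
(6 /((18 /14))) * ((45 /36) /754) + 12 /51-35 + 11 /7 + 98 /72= -25699309 /807534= -31.82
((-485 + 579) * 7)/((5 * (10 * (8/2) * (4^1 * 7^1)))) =47/400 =0.12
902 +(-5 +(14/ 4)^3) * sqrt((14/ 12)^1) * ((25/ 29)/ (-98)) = 902 - 2525 * sqrt(42)/ 45472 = 901.64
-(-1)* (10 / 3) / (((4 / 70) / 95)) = 16625 / 3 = 5541.67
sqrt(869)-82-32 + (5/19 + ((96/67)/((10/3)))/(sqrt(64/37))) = -2161/19 + 18*sqrt(37)/335 + sqrt(869) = -83.93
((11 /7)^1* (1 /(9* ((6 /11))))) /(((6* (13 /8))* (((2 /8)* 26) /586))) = 283624 /95823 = 2.96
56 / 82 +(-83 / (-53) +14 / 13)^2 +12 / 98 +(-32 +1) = -23.21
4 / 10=2 / 5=0.40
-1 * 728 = -728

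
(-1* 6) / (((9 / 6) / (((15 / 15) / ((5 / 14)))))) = -11.20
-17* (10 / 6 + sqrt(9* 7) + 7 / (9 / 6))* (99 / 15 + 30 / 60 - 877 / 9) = 2626313 / 270 + 138227* sqrt(7) / 30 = 21917.56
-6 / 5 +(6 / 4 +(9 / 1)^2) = 813 / 10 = 81.30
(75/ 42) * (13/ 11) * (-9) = -2925/ 154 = -18.99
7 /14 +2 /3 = 7 /6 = 1.17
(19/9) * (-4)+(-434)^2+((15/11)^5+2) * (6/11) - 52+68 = 3003336159350/15944049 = 188367.22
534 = 534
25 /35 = 5 /7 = 0.71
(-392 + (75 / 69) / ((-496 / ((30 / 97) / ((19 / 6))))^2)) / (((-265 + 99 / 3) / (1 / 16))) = 470877505165759 / 4458921682049024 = 0.11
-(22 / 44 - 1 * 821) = 1641 / 2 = 820.50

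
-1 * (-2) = 2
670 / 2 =335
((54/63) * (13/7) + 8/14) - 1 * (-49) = 2507/49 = 51.16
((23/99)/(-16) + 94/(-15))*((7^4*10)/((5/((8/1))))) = -119442547/495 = -241298.07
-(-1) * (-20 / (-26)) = 10 / 13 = 0.77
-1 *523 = -523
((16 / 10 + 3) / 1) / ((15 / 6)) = 46 / 25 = 1.84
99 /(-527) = -99 /527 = -0.19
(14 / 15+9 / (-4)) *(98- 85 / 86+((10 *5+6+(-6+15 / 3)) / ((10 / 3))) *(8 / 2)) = -214.63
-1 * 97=-97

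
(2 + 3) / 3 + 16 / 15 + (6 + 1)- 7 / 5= 25 / 3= 8.33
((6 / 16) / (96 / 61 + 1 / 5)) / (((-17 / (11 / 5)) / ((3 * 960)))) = -724680 / 9197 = -78.80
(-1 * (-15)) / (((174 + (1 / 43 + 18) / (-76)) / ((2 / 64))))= 0.00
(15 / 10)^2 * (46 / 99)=23 / 22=1.05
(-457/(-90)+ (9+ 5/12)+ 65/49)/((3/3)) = 139541/8820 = 15.82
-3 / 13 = -0.23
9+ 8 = 17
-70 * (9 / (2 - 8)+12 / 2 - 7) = 175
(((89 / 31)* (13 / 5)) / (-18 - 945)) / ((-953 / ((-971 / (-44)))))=1123447 / 6258979980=0.00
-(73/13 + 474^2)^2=-8531428981321/169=-50481828291.84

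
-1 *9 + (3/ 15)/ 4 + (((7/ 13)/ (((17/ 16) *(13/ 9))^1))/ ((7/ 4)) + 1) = -445287/ 57460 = -7.75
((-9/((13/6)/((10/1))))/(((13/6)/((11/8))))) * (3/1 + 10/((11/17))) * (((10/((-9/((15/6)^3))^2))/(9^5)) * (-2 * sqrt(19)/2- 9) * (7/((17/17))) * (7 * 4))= 3885546875 * sqrt(19)/79834248 + 3885546875/8870472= 650.18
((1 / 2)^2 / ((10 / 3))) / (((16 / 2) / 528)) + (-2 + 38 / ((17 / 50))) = 39003 / 340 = 114.71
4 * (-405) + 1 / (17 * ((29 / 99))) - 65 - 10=-835536 / 493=-1694.80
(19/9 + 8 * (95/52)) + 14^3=323005/117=2760.73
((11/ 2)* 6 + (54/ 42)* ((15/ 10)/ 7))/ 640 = 3261/ 62720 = 0.05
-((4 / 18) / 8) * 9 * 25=-25 / 4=-6.25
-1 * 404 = -404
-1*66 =-66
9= 9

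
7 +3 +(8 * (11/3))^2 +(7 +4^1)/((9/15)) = 7999/9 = 888.78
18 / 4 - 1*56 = -103 / 2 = -51.50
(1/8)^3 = 1/512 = 0.00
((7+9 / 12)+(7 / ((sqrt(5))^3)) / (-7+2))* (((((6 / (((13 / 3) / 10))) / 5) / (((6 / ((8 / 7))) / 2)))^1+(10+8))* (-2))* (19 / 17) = -324.77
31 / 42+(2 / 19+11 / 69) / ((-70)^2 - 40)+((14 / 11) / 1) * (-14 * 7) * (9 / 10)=-54710213627 / 490602420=-111.52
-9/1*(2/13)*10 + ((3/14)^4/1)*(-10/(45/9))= -3458493/249704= -13.85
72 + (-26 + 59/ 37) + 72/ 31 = 57255/ 1147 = 49.92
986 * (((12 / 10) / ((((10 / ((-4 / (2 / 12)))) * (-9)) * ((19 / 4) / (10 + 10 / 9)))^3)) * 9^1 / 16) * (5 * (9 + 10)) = 4038656000 / 263169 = 15346.25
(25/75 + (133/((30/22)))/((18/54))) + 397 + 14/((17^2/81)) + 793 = 6445526/4335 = 1486.86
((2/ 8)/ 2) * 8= 1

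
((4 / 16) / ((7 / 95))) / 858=95 / 24024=0.00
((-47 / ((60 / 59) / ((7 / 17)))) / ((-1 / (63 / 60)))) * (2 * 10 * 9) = 1222893 / 340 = 3596.74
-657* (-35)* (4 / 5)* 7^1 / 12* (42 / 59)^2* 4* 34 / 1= 2574409824 / 3481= 739560.42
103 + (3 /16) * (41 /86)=141851 /1376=103.09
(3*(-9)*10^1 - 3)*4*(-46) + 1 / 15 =753481 / 15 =50232.07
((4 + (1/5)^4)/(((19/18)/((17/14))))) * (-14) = -765306/11875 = -64.45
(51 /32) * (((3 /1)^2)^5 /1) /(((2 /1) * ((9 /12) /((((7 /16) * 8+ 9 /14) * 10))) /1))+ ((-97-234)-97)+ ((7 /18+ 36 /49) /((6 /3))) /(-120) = 550110267269 /211680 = 2598782.44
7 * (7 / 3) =49 / 3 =16.33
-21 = -21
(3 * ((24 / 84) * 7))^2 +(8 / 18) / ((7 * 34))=38558 / 1071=36.00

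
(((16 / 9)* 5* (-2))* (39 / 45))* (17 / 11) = -23.81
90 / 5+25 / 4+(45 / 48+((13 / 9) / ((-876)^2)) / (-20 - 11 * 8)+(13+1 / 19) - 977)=-13304010949483 / 14171899968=-938.76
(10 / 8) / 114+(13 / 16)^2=9793 / 14592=0.67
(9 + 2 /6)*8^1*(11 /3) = 2464 /9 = 273.78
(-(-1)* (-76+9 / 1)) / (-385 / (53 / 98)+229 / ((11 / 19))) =39061 / 184427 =0.21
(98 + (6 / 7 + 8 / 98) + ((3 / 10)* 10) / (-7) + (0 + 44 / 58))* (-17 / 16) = -2398037 / 22736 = -105.47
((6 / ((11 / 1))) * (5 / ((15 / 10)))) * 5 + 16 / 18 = 988 / 99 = 9.98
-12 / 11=-1.09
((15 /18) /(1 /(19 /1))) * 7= 665 /6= 110.83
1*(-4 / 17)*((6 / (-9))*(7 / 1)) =56 / 51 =1.10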